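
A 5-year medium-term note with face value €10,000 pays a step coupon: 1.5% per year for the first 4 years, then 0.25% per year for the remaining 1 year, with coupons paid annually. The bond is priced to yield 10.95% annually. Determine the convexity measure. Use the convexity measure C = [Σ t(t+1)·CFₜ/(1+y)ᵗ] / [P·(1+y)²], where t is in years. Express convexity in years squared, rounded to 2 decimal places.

With y = 0.1095:
  t   CF        PV=CF/(1+0.1095)^t    t·PV        t(t+1)·PV
  1       150.00       135.1960       135.1960         270.3921
  2       150.00       121.8531       243.7062         731.1187
  3       150.00       109.8271       329.4812       1,317.9247
  4       150.00        98.9879       395.9515       1,979.7576
  5    10,025.00     5,962.7671    29,813.8356     178,883.0138
  Σ                  6,428.6312    30,918.1706     183,182.2069
P = 6,428.6312.
Convexity = Σ t(t+1)·PV / [P·(1+y)²] = 183,182.2069 / (6,428.6312 × 1.230990) = 23.14782.

23.15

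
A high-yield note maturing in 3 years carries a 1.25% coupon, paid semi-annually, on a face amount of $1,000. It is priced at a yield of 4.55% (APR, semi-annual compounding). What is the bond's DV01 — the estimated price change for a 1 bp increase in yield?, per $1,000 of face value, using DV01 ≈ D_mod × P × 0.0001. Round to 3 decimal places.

$0.262

Periodic yield y = 0.02275.
  t   CF        PV=CF/(1+0.02275)^t    t·PV
  1         6.25         6.1110         6.1110
  2         6.25         5.9750        11.9501
  3         6.25         5.8421        17.5264
  4         6.25         5.7122        22.8487
  5         6.25         5.5851        27.9256
  6     1,006.25       879.2026     5,275.2156
  Σ                    908.4281     5,361.5774
P = 908.4281; D_Mac = 5.90204 half-year periods = 2.95102 yrs; D_mod = 2.88538 yrs.
DV01 ≈ 2.88538 × 908.4281 × 0.0001 = 0.262116.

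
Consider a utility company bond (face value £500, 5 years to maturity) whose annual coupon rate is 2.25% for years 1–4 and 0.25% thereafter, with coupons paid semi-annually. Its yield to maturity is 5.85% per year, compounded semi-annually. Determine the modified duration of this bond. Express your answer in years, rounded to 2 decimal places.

Periodic yield y = 0.02925. First find Macaulay duration:
  t   CF        PV=CF/(1+0.02925)^t    t·PV
  1        5.625         5.4651         5.4651
  2        5.625         5.3098        10.6197
  3        5.625         5.1589        15.4768
  4        5.625         5.0123        20.0493
  5        5.625         4.8699        24.3494
  6        5.625         4.7315        28.3889
  7        5.625         4.5970        32.1791
  8        5.625         4.4664        35.7310
  9        0.625         0.4822         4.3394
  10     500.625       375.2354     3,752.3538
  Σ                    415.3285     3,928.9526
P = 415.3285; Macaulay duration = 3,928.9526 / 415.3285 = 9.45987 half-year periods = 4.72993 years.
Modified duration = D_Mac / (1 + y) = 4.72993 / 1.02925 = 4.59551 years.

4.60 years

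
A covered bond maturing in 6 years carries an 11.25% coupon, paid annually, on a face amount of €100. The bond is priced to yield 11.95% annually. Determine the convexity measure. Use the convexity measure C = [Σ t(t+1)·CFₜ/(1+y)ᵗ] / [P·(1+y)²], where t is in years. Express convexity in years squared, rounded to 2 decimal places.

23.65

With y = 0.1195:
  t   CF        PV=CF/(1+0.1195)^t    t·PV        t(t+1)·PV
  1        11.25        10.0491        10.0491          20.0983
  2        11.25         8.9764        17.9529          53.8587
  3        11.25         8.0183        24.0548          96.2191
  4        11.25         7.1624        28.6494         143.2472
  5        11.25         6.3978        31.9891         191.9346
  6       111.25        56.5139       339.0835       2,373.5846
  Σ                     97.1179       451.7789       2,878.9425
P = 97.1179.
Convexity = Σ t(t+1)·PV / [P·(1+y)²] = 2,878.9425 / (97.1179 × 1.253280) = 23.65295.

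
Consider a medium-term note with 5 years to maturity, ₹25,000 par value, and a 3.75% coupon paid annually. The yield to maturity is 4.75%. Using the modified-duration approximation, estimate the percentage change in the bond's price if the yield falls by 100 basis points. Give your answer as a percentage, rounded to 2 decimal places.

Periodic yield y = 0.0475. Modified duration first:
  t   CF        PV=CF/(1+0.0475)^t    t·PV
  1       937.50       894.9881       894.9881
  2       937.50       854.4039     1,708.8078
  3       937.50       815.6600     2,446.9801
  4       937.50       778.6731     3,114.6922
  5    25,937.50    20,566.3847   102,831.9237
  Σ                 23,910.1098   110,997.3918
P = 23,910.1098; D_Mac = 4.64228 yrs; D_mod = 4.64228/(1+0.0475) = 4.43177 yrs.
ΔP/P ≈ -D_mod · Δy = -4.43177 × (-0.01) = +0.044318 = +4.4318%.

+4.43%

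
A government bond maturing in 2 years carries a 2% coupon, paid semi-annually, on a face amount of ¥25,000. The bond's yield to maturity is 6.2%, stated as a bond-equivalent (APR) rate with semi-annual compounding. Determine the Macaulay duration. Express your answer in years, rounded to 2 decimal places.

Periodic yield y = 0.031. Discount each cash flow and weight by its period:
  t   CF        PV=CF/(1+0.031)^t    t·PV
  1       250.00       242.4830       242.4830
  2       250.00       235.1921       470.3841
  3       250.00       228.1203       684.3610
  4    25,250.00    22,347.3855    89,389.5421
  Σ                 23,053.1810    90,786.7703
Price P = Σ PV = 23,053.1810.
Macaulay duration = Σ(t·PV) / P = 90,786.7703 / 23,053.1810 = 3.93815 half-year periods.
In years: 3.93815 / 2 = 1.96907 years.

1.97 years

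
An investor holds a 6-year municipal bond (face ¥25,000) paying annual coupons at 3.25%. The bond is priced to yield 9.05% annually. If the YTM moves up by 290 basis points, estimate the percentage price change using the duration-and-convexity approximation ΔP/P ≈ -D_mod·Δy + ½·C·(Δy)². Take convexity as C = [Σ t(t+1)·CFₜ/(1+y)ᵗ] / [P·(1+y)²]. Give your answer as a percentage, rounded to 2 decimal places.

With y = 0.0905:
  t   CF        PV=CF/(1+0.0905)^t    t·PV        t(t+1)·PV
  1       812.50       745.0711       745.0711       1,490.1421
  2       812.50       683.2380     1,366.4761       4,099.4282
  3       812.50       626.5365     1,879.6094       7,518.4377
  4       812.50       574.5406     2,298.1622      11,490.8111
  5       812.50       526.8597     2,634.2987      15,805.7924
  6    25,812.50    15,348.8573    92,093.1440     644,652.0082
  Σ                 18,505.1032   101,016.7615     685,056.6198
P = 18,505.1032; D_Mac = 5.45886 yrs; D_mod = 5.00583 yrs; C = 31.13032.
Duration effect: -5.00583 × (+0.029) = -0.145169
Convexity effect: 0.5 × 31.13032 × (0.029)² = +0.0130903
ΔP/P ≈ -0.145169 + 0.0130903 = -0.132079 = -13.2079%.

-13.21%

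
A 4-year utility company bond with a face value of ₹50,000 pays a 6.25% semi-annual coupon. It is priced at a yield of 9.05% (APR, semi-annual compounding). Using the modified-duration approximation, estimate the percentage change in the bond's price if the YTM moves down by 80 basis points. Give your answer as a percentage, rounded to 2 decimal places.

+2.74%

Periodic yield y = 0.04525. Modified duration first:
  t   CF        PV=CF/(1+0.04525)^t    t·PV
  1     1,562.50     1,494.8577     1,494.8577
  2     1,562.50     1,430.1437     2,860.2874
  3     1,562.50     1,368.2312     4,104.6937
  4     1,562.50     1,308.9990     5,235.9961
  5     1,562.50     1,252.3310     6,261.6552
  6     1,562.50     1,198.1163     7,188.6977
  7     1,562.50     1,146.2485     8,023.7397
  8    51,562.50    36,188.6645   289,509.3159
  Σ                 45,387.5920   324,679.2433
P = 45,387.5920; D_Mac = 7.15348 half-year periods = 3.57674 yrs; D_mod = 3.57674/(1+0.04525) = 3.42190 yrs.
ΔP/P ≈ -D_mod · Δy = -3.42190 × (-0.008) = +0.027375 = +2.7375%.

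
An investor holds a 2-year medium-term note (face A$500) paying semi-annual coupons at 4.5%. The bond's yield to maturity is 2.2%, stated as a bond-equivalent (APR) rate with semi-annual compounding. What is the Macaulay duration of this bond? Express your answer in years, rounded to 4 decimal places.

1.9366 years

Periodic yield y = 0.011. Discount each cash flow and weight by its period:
  t   CF        PV=CF/(1+0.011)^t    t·PV
  1        11.25        11.1276        11.1276
  2        11.25        11.0065        22.0130
  3        11.25        10.8868        32.6603
  4       511.25       489.3603     1,957.4410
  Σ                    522.3812     2,023.2420
Price P = Σ PV = 522.3812.
Macaulay duration = Σ(t·PV) / P = 2,023.2420 / 522.3812 = 3.87311 half-year periods.
In years: 3.87311 / 2 = 1.93656 years.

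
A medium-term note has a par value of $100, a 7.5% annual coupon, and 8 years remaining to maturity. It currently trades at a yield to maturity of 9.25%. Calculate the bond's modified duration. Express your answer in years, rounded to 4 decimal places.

Periodic yield y = 0.0925. First find Macaulay duration:
  t   CF        PV=CF/(1+0.0925)^t    t·PV
  1         7.50         6.8650         6.8650
  2         7.50         6.2837        12.5675
  3         7.50         5.7517        17.2551
  4         7.50         5.2647        21.0589
  5         7.50         4.8190        24.0948
  6         7.50         4.4110        26.4657
  7         7.50         4.0375        28.2624
  8       107.50        52.9708       423.7668
  Σ                     90.4034       560.3362
P = 90.4034; Macaulay duration = 560.3362 / 90.4034 = 6.19818 years.
Modified duration = D_Mac / (1 + y) = 6.19818 / 1.0925 = 5.67339 years.

5.6734 years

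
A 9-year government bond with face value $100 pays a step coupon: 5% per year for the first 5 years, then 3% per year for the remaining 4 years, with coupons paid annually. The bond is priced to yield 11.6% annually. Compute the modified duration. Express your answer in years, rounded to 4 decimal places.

6.2668 years

Periodic yield y = 0.116. First find Macaulay duration:
  t   CF        PV=CF/(1+0.116)^t    t·PV
  1         5.00         4.4803         4.4803
  2         5.00         4.0146         8.0292
  3         5.00         3.5973        10.7919
  4         5.00         3.2234        12.8936
  5         5.00         2.8883        14.4417
  6         3.00         1.5529         9.3172
  7         3.00         1.3915         9.7402
  8         3.00         1.2468         9.9747
  9       103.00        38.3583       345.2248
  Σ                     60.7534       424.8936
P = 60.7534; Macaulay duration = 424.8936 / 60.7534 = 6.99374 years.
Modified duration = D_Mac / (1 + y) = 6.99374 / 1.116 = 6.26679 years.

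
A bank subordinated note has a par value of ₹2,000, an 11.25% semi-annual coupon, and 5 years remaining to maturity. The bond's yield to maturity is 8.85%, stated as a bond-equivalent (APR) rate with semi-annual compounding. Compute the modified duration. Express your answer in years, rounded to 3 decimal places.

3.840 years

Periodic yield y = 0.04425. First find Macaulay duration:
  t   CF        PV=CF/(1+0.04425)^t    t·PV
  1       112.50       107.7328       107.7328
  2       112.50       103.1677       206.3353
  3       112.50        98.7959       296.3878
  4       112.50        94.6095       378.4379
  5       112.50        90.6004       453.0020
  6       112.50        86.7612       520.5673
  7       112.50        83.0847       581.5930
  8       112.50        79.5640       636.5121
  9       112.50        76.1925       685.7324
  10    2,112.50     1,370.0988    13,700.9878
  Σ                  2,190.6075    17,567.2883
P = 2,190.6075; Macaulay duration = 17,567.2883 / 2,190.6075 = 8.01937 half-year periods = 4.00968 years.
Modified duration = D_Mac / (1 + y) = 4.00968 / 1.04425 = 3.83977 years.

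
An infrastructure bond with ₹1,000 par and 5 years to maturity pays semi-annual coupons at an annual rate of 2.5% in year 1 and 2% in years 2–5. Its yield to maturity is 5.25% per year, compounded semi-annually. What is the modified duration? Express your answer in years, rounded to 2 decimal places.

4.62 years

Periodic yield y = 0.02625. First find Macaulay duration:
  t   CF        PV=CF/(1+0.02625)^t    t·PV
  1        12.50        12.1803        12.1803
  2        12.50        11.8687        23.7374
  3        10.00         9.2521        27.7563
  4        10.00         9.0154        36.0618
  5        10.00         8.7848        43.9242
  6        10.00         8.5601        51.3609
  7        10.00         8.3412        58.3883
  8        10.00         8.1278        65.0226
  9        10.00         7.9199        71.2794
  10    1,010.00       779.4525     7,794.5253
  Σ                    863.5030     8,184.2365
P = 863.5030; Macaulay duration = 8,184.2365 / 863.5030 = 9.47795 half-year periods = 4.73897 years.
Modified duration = D_Mac / (1 + y) = 4.73897 / 1.02625 = 4.61776 years.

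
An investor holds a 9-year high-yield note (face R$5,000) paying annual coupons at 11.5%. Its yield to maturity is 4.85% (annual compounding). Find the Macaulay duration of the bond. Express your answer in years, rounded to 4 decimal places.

Periodic yield y = 0.0485. Discount each cash flow and weight by its year:
  t   CF        PV=CF/(1+0.0485)^t    t·PV
  1       575.00       548.4025       548.4025
  2       575.00       523.0353     1,046.0705
  3       575.00       498.8415     1,496.5244
  4       575.00       475.7668     1,903.0671
  5       575.00       453.7594     2,268.7972
  6       575.00       432.7701     2,596.6205
  7       575.00       412.7516     2,889.2614
  8       575.00       393.6592     3,149.2733
  9     5,575.00     3,640.2311    32,762.0801
  Σ                  7,379.2174    48,660.0971
Price P = Σ PV = 7,379.2174.
Macaulay duration = Σ(t·PV) / P = 48,660.0971 / 7,379.2174 = 6.59421 years.

6.5942 years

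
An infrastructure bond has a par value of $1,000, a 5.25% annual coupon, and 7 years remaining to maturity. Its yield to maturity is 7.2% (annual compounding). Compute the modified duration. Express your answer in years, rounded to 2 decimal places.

5.57 years

Periodic yield y = 0.072. First find Macaulay duration:
  t   CF        PV=CF/(1+0.072)^t    t·PV
  1        52.50        48.9739        48.9739
  2        52.50        45.6846        91.3692
  3        52.50        42.6162       127.8487
  4        52.50        39.7539       159.0158
  5        52.50        37.0839       185.4195
  6        52.50        34.5932       207.5591
  7     1,052.50       646.9320     4,528.5237
  Σ                    895.6377     5,348.7098
P = 895.6377; Macaulay duration = 5,348.7098 / 895.6377 = 5.97196 years.
Modified duration = D_Mac / (1 + y) = 5.97196 / 1.072 = 5.57086 years.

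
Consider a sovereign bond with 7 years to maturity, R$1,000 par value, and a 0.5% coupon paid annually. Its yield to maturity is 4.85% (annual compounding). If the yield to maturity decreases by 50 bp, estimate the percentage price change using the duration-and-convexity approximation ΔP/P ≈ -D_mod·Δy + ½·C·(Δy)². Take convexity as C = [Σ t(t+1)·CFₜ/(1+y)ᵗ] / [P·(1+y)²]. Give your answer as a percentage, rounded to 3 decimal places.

With y = 0.0485:
  t   CF        PV=CF/(1+0.0485)^t    t·PV        t(t+1)·PV
  1         5.00         4.7687         4.7687           9.5374
  2         5.00         4.5481         9.0963          27.2888
  3         5.00         4.3378        13.0133          52.0530
  4         5.00         4.1371        16.5484          82.7420
  5         5.00         3.9457        19.7287         118.3720
  6         5.00         3.7632        22.5793         158.0552
  7     1,005.00       721.4181     5,049.9265      40,399.4121
  Σ                    746.9187     5,135.6611      40,847.4606
P = 746.9187; D_Mac = 6.87580 yrs; D_mod = 6.55775 yrs; C = 49.74562.
Duration effect: -6.55775 × (-0.005) = +0.032789
Convexity effect: 0.5 × 49.74562 × (-0.005)² = +0.0006218
ΔP/P ≈ +0.032789 + 0.0006218 = +0.033411 = +3.3411%.

+3.341%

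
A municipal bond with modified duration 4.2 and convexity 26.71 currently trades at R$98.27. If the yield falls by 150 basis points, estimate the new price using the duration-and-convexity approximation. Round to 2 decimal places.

R$104.76

Duration effect: -D_mod·Δy = -4.2 × (-0.015) = +0.063000
Convexity effect: ½·C·(Δy)² = 0.5 × 26.71 × (-0.015)² = +0.003004875
ΔP/P ≈ +0.063000 + 0.003004875 = +0.066004875
New price ≈ 98.27 × (1 + 0.066004875) = 104.75629906625.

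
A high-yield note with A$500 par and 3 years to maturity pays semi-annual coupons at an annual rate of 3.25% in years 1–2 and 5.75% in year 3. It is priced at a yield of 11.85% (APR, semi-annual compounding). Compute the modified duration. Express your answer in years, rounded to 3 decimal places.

Periodic yield y = 0.05925. First find Macaulay duration:
  t   CF        PV=CF/(1+0.05925)^t    t·PV
  1        8.125         7.6705         7.6705
  2        8.125         7.2415        14.4829
  3        8.125         6.8364        20.5092
  4        8.125         6.4540        25.8160
  5       14.375        10.7799        53.8996
  6      514.375       364.1573     2,184.9438
  Σ                    403.1396     2,307.3221
P = 403.1396; Macaulay duration = 2,307.3221 / 403.1396 = 5.72338 half-year periods = 2.86169 years.
Modified duration = D_Mac / (1 + y) = 2.86169 / 1.05925 = 2.70162 years.

2.702 years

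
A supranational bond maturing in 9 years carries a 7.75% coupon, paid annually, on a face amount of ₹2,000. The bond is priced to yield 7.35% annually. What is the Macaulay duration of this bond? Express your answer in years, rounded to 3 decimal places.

Periodic yield y = 0.0735. Discount each cash flow and weight by its year:
  t   CF        PV=CF/(1+0.0735)^t    t·PV
  1       155.00       144.3875       144.3875
  2       155.00       134.5016       269.0033
  3       155.00       125.2926       375.8779
  4       155.00       116.7141       466.8566
  5       155.00       108.7230       543.6150
  6       155.00       101.2790       607.6740
  7       155.00        94.3447       660.4127
  8       155.00        87.8851       703.0809
  9     2,155.00     1,138.2269    10,244.0419
  Σ                  2,051.3546    14,014.9498
Price P = Σ PV = 2,051.3546.
Macaulay duration = Σ(t·PV) / P = 14,014.9498 / 2,051.3546 = 6.83205 years.

6.832 years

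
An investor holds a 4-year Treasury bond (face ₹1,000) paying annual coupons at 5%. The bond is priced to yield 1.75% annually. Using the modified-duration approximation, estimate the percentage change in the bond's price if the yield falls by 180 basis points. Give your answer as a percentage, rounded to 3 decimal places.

+6.618%

Periodic yield y = 0.0175. Modified duration first:
  t   CF        PV=CF/(1+0.0175)^t    t·PV
  1        50.00        49.1400        49.1400
  2        50.00        48.2949        96.5898
  3        50.00        47.4643       142.3928
  4     1,050.00       979.6064     3,918.4257
  Σ                  1,124.5056     4,206.5483
P = 1,124.5056; D_Mac = 3.74080 yrs; D_mod = 3.74080/(1+0.0175) = 3.67646 yrs.
ΔP/P ≈ -D_mod · Δy = -3.67646 × (-0.018) = +0.066176 = +6.6176%.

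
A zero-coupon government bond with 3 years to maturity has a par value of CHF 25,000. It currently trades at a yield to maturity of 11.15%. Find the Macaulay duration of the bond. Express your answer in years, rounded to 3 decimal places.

3.000 years

A zero-coupon bond has a single cash flow at maturity, so its Macaulay duration equals its maturity: 3 years.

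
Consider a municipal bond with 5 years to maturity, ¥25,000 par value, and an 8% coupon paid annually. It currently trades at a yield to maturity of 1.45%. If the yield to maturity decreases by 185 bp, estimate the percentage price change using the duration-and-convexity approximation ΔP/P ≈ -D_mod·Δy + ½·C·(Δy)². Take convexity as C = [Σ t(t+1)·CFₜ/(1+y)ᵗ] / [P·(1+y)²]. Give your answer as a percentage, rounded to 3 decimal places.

With y = 0.0145:
  t   CF        PV=CF/(1+0.0145)^t    t·PV        t(t+1)·PV
  1     2,000.00     1,971.4145     1,971.4145       3,942.8290
  2     2,000.00     1,943.2375     3,886.4751      11,659.4253
  3     2,000.00     1,915.4633     5,746.3900      22,985.5599
  4     2,000.00     1,888.0861     7,552.3443      37,761.7216
  5    27,000.00    25,124.8517   125,624.2586     753,745.5515
  Σ                 32,843.0532   144,780.8825     830,095.0873
P = 32,843.0532; D_Mac = 4.40827 yrs; D_mod = 4.34526 yrs; C = 24.55728.
Duration effect: -4.34526 × (-0.0185) = +0.080387
Convexity effect: 0.5 × 24.55728 × (-0.0185)² = +0.0042024
ΔP/P ≈ +0.080387 + 0.0042024 = +0.084590 = +8.4590%.

+8.459%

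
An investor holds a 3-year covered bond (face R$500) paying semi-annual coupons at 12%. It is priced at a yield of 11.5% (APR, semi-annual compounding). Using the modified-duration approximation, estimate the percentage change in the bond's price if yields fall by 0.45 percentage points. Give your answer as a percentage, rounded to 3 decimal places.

Periodic yield y = 0.0575. Modified duration first:
  t   CF        PV=CF/(1+0.0575)^t    t·PV
  1        30.00        28.3688        28.3688
  2        30.00        26.8263        53.6526
  3        30.00        25.3676        76.1029
  4        30.00        23.9883        95.9533
  5        30.00        22.6840       113.4199
  6       530.00       378.9602     2,273.7613
  Σ                    506.1952     2,641.2587
P = 506.1952; D_Mac = 5.21787 half-year periods = 2.60893 yrs; D_mod = 2.60893/(1+0.0575) = 2.46708 yrs.
ΔP/P ≈ -D_mod · Δy = -2.46708 × (-0.0045) = +0.011102 = +1.1102%.

+1.110%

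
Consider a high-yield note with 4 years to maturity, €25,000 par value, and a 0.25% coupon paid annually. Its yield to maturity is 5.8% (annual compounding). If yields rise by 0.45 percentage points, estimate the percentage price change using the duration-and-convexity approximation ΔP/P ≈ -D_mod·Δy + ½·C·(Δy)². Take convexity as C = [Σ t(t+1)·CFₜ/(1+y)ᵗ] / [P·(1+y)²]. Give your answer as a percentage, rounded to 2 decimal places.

With y = 0.058:
  t   CF        PV=CF/(1+0.058)^t    t·PV        t(t+1)·PV
  1        62.50        59.0737        59.0737         118.1474
  2        62.50        55.8353       111.6706         335.0117
  3        62.50        52.7744       158.3231         633.2924
  4    25,062.50    20,002.3821    80,009.5284     400,047.6419
  Σ                 20,170.0655    80,338.5958     401,134.0934
P = 20,170.0655; D_Mac = 3.98306 yrs; D_mod = 3.76471 yrs; C = 17.76687.
Duration effect: -3.76471 × (+0.0045) = -0.016941
Convexity effect: 0.5 × 17.76687 × (0.0045)² = +0.0001799
ΔP/P ≈ -0.016941 + 0.0001799 = -0.016761 = -1.6761%.

-1.68%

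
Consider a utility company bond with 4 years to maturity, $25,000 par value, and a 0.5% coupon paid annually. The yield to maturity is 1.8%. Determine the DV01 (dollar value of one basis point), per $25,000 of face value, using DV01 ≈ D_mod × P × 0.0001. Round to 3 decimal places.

$9.263

Periodic yield y = 0.018.
  t   CF        PV=CF/(1+0.018)^t    t·PV
  1       125.00       122.7898       122.7898
  2       125.00       120.6186       241.2373
  3       125.00       118.4859       355.4577
  4    25,125.00    23,394.5641    93,578.2566
  Σ                 23,756.4585    94,297.7414
P = 23,756.4585; D_Mac = 3.96935 yrs; D_mod = 3.89917 yrs.
DV01 ≈ 3.89917 × 23,756.4585 × 0.0001 = 9.263039.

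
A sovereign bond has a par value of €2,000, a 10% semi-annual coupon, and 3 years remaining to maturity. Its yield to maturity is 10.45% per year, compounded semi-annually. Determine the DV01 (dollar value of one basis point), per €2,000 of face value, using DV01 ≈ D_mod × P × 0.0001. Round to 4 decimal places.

€0.5003

Periodic yield y = 0.05225.
  t   CF        PV=CF/(1+0.05225)^t    t·PV
  1       100.00        95.0344        95.0344
  2       100.00        90.3155       180.6309
  3       100.00        85.8308       257.4924
  4       100.00        81.5688       326.2753
  5       100.00        77.5185       387.5925
  6     2,100.00     1,547.0548     9,282.3286
  Σ                  1,977.3228    10,529.3542
P = 1,977.3228; D_Mac = 5.32506 half-year periods = 2.66253 yrs; D_mod = 2.53032 yrs.
DV01 ≈ 2.53032 × 1,977.3228 × 0.0001 = 0.500326.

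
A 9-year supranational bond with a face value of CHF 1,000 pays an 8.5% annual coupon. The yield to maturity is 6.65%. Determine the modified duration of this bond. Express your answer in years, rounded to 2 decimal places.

6.36 years

Periodic yield y = 0.0665. First find Macaulay duration:
  t   CF        PV=CF/(1+0.0665)^t    t·PV
  1        85.00        79.7000        79.7000
  2        85.00        74.7304       149.4608
  3        85.00        70.0707       210.2120
  4        85.00        65.7015       262.8061
  5        85.00        61.6048       308.0241
  6        85.00        57.7635       346.5812
  7        85.00        54.1618       379.1324
  8        85.00        50.7846       406.2768
  9     1,085.00       607.8298     5,470.4683
  Σ                  1,122.3471     7,612.6618
P = 1,122.3471; Macaulay duration = 7,612.6618 / 1,122.3471 = 6.78281 years.
Modified duration = D_Mac / (1 + y) = 6.78281 / 1.0665 = 6.35987 years.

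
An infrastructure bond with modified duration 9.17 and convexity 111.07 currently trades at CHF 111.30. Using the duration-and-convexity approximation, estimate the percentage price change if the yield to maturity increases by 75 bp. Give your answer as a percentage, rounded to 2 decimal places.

Duration effect: -D_mod·Δy = -9.17 × (+0.0075) = -0.068775
Convexity effect: ½·C·(Δy)² = 0.5 × 111.07 × (0.0075)² = +0.00312384375
ΔP/P ≈ -0.068775 + 0.00312384375 = -0.06565115625
= -6.565115625%.

-6.57%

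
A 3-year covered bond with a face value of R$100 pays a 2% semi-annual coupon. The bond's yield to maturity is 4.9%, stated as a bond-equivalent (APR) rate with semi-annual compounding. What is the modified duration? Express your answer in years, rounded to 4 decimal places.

Periodic yield y = 0.0245. First find Macaulay duration:
  t   CF        PV=CF/(1+0.0245)^t    t·PV
  1         1.00         0.9761         0.9761
  2         1.00         0.9527         1.9055
  3         1.00         0.9300         2.7899
  4         1.00         0.9077         3.6309
  5         1.00         0.8860         4.4301
  6       101.00        87.3473       524.0839
  Σ                     91.9998       537.8163
P = 91.9998; Macaulay duration = 537.8163 / 91.9998 = 5.84584 half-year periods = 2.92292 years.
Modified duration = D_Mac / (1 + y) = 2.92292 / 1.0245 = 2.85302 years.

2.8530 years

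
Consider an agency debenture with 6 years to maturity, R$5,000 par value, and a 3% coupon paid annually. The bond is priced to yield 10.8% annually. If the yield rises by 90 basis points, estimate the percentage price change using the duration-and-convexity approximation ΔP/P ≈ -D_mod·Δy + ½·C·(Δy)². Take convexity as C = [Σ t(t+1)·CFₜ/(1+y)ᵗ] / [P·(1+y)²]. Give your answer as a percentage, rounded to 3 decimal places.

With y = 0.108:
  t   CF        PV=CF/(1+0.108)^t    t·PV        t(t+1)·PV
  1       150.00       135.3791       135.3791         270.7581
  2       150.00       122.1833       244.3665         733.0996
  3       150.00       110.2737       330.8211       1,323.2845
  4       150.00        99.5250       398.1000       1,990.5001
  5       150.00        89.8240       449.1201       2,694.7204
  6     5,150.00     2,783.3554    16,700.1325     116,900.9276
  Σ                  3,340.5405    18,257.9193     123,913.2903
P = 3,340.5405; D_Mac = 5.46556 yrs; D_mod = 4.93281 yrs; C = 30.21493.
Duration effect: -4.93281 × (+0.009) = -0.044395
Convexity effect: 0.5 × 30.21493 × (0.009)² = +0.0012237
ΔP/P ≈ -0.044395 + 0.0012237 = -0.043172 = -4.3172%.

-4.317%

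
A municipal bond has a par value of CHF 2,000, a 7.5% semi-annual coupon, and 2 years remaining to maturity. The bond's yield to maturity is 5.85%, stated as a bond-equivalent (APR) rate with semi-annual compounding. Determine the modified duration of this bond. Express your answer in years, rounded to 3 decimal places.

1.842 years

Periodic yield y = 0.02925. First find Macaulay duration:
  t   CF        PV=CF/(1+0.02925)^t    t·PV
  1        75.00        72.8686        72.8686
  2        75.00        70.7978       141.5955
  3        75.00        68.7858       206.3573
  4     2,075.00     1,848.9902     7,395.9606
  Σ                  2,061.4423     7,816.7821
P = 2,061.4423; Macaulay duration = 7,816.7821 / 2,061.4423 = 3.79190 half-year periods = 1.89595 years.
Modified duration = D_Mac / (1 + y) = 1.89595 / 1.02925 = 1.84207 years.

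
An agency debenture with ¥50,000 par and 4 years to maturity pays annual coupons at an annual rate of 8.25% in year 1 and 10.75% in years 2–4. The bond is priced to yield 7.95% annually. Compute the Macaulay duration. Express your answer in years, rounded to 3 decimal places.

Periodic yield y = 0.0795. Discount each cash flow and weight by its year:
  t   CF        PV=CF/(1+0.0795)^t    t·PV
  1     4,125.00     3,821.2135     3,821.2135
  2     5,375.00     4,612.4660     9,224.9319
  3     5,375.00     4,272.7800    12,818.3399
  4    55,375.00    40,777.7400   163,110.9600
  Σ                 53,484.1995   188,975.4454
Price P = Σ PV = 53,484.1995.
Macaulay duration = Σ(t·PV) / P = 188,975.4454 / 53,484.1995 = 3.53329 years.

3.533 years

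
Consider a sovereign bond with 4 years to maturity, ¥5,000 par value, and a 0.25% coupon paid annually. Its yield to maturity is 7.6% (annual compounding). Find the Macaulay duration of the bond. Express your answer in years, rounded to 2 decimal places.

3.98 years

Periodic yield y = 0.076. Discount each cash flow and weight by its year:
  t   CF        PV=CF/(1+0.076)^t    t·PV
  1        12.50        11.6171        11.6171
  2        12.50        10.7966        21.5931
  3        12.50        10.0340        30.1019
  4     5,012.50     3,739.4291    14,957.7163
  Σ                  3,771.8767    15,021.0285
Price P = Σ PV = 3,771.8767.
Macaulay duration = Σ(t·PV) / P = 15,021.0285 / 3,771.8767 = 3.98238 years.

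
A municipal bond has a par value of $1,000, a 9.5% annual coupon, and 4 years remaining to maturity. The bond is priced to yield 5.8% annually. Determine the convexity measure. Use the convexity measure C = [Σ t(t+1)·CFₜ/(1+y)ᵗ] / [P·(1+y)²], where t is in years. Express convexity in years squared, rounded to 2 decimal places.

With y = 0.058:
  t   CF        PV=CF/(1+0.058)^t    t·PV        t(t+1)·PV
  1        95.00        89.7921        89.7921         179.5841
  2        95.00        84.8696       169.7392         509.2177
  3        95.00        80.2170       240.6511         962.6044
  4     1,095.00       873.9195     3,495.6781      17,478.3907
  Σ                  1,128.7983     3,995.8606      19,129.7970
P = 1,128.7983.
Convexity = Σ t(t+1)·PV / [P·(1+y)²] = 19,129.7970 / (1,128.7983 × 1.119364) = 15.13989.

15.14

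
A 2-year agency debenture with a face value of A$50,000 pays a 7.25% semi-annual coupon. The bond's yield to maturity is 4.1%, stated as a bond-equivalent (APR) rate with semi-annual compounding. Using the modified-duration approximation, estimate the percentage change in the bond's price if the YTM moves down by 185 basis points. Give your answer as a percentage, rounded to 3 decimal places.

Periodic yield y = 0.0205. Modified duration first:
  t   CF        PV=CF/(1+0.0205)^t    t·PV
  1     1,812.50     1,776.0902     1,776.0902
  2     1,812.50     1,740.4117     3,480.8234
  3     1,812.50     1,705.4500     5,116.3500
  4    51,812.50    47,772.9997   191,091.9988
  Σ                 52,994.9515   201,465.2623
P = 52,994.9515; D_Mac = 3.80159 half-year periods = 1.90080 yrs; D_mod = 1.90080/(1+0.0205) = 1.86261 yrs.
ΔP/P ≈ -D_mod · Δy = -1.86261 × (-0.0185) = +0.034458 = +3.4458%.

+3.446%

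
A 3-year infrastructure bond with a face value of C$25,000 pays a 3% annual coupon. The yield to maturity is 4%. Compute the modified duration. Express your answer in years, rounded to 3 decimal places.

Periodic yield y = 0.04. First find Macaulay duration:
  t   CF        PV=CF/(1+0.04)^t    t·PV
  1       750.00       721.1538       721.1538
  2       750.00       693.4172     1,386.8343
  3    25,750.00    22,891.6562    68,674.9687
  Σ                 24,306.2272    70,782.9569
P = 24,306.2272; Macaulay duration = 70,782.9569 / 24,306.2272 = 2.91213 years.
Modified duration = D_Mac / (1 + y) = 2.91213 / 1.04 = 2.80013 years.

2.800 years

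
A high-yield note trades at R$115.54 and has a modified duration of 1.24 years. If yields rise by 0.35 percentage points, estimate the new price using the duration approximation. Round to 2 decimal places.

Duration approximation: ΔP/P ≈ -D_mod · Δy = -1.24 × (+0.0035) = -0.004340.
New price ≈ 115.54 × (1 - 0.004340) = 115.0385564.

R$115.04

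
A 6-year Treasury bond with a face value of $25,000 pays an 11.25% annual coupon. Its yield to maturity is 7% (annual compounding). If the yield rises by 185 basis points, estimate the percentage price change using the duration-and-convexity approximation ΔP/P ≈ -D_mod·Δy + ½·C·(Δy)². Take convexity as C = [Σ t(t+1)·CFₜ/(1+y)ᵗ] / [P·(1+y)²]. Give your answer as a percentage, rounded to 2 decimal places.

With y = 0.07:
  t   CF        PV=CF/(1+0.07)^t    t·PV        t(t+1)·PV
  1     2,812.50     2,628.5047     2,628.5047       5,257.0093
  2     2,812.50     2,456.5464     4,913.0928      14,739.2785
  3     2,812.50     2,295.8378     6,887.5133      27,550.0533
  4     2,812.50     2,145.6428     8,582.5711      42,912.8557
  5     2,812.50     2,005.2736    10,026.3681      60,158.2089
  6    27,812.50    18,532.6431   111,195.8586     778,371.0102
  Σ                 30,064.4484   144,233.9087     928,988.4160
P = 30,064.4484; D_Mac = 4.79749 yrs; D_mod = 4.48364 yrs; C = 26.98917.
Duration effect: -4.48364 × (+0.0185) = -0.082947
Convexity effect: 0.5 × 26.98917 × (0.0185)² = +0.0046185
ΔP/P ≈ -0.082947 + 0.0046185 = -0.078329 = -7.8329%.

-7.83%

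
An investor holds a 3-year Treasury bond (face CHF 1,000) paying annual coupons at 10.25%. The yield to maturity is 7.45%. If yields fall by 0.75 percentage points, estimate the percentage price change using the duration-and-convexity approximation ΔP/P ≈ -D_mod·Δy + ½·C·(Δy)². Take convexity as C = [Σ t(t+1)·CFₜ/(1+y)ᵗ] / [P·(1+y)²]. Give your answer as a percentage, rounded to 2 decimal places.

+1.94%

With y = 0.0745:
  t   CF        PV=CF/(1+0.0745)^t    t·PV        t(t+1)·PV
  1       102.50        95.3932        95.3932         190.7864
  2       102.50        88.7792       177.5583         532.6750
  3     1,102.50       888.7085     2,666.1255      10,664.5021
  Σ                  1,072.8809     2,939.0771      11,387.9635
P = 1,072.8809; D_Mac = 2.73943 yrs; D_mod = 2.54949 yrs; C = 9.19352.
Duration effect: -2.54949 × (-0.0075) = +0.019121
Convexity effect: 0.5 × 9.19352 × (-0.0075)² = +0.0002586
ΔP/P ≈ +0.019121 + 0.0002586 = +0.019380 = +1.9380%.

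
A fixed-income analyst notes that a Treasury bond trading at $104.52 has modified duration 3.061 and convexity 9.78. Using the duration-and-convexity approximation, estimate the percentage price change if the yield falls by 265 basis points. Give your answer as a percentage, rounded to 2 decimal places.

+8.46%

Duration effect: -D_mod·Δy = -3.061 × (-0.0265) = +0.0811165
Convexity effect: ½·C·(Δy)² = 0.5 × 9.78 × (-0.0265)² = +0.0034340025
ΔP/P ≈ +0.0811165 + 0.0034340025 = +0.0845505025
= +8.45505025%.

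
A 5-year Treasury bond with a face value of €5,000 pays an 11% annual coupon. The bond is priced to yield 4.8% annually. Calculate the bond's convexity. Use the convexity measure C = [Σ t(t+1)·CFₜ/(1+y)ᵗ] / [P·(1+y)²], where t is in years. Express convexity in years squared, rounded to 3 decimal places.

21.597

With y = 0.048:
  t   CF        PV=CF/(1+0.048)^t    t·PV        t(t+1)·PV
  1       550.00       524.8092       524.8092       1,049.6183
  2       550.00       500.7721     1,001.5442       3,004.6326
  3       550.00       477.8360     1,433.5079       5,734.0317
  4       550.00       455.9504     1,823.8014       9,119.0071
  5     5,550.00     4,390.2229    21,951.1145     131,706.6867
  Σ                  6,349.5905    26,734.7772     150,613.9764
P = 6,349.5905.
Convexity = Σ t(t+1)·PV / [P·(1+y)²] = 150,613.9764 / (6,349.5905 × 1.098304) = 21.59718.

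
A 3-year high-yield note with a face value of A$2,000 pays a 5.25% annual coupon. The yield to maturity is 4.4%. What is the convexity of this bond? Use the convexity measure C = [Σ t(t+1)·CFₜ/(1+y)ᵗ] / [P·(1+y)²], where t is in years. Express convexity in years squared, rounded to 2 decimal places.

10.30

With y = 0.044:
  t   CF        PV=CF/(1+0.044)^t    t·PV        t(t+1)·PV
  1       105.00       100.5747       100.5747         201.1494
  2       105.00        96.3359       192.6719         578.0156
  3     2,105.00     1,849.9100     5,549.7301      22,198.9202
  Σ                  2,046.8207     5,842.9766      22,978.0852
P = 2,046.8207.
Convexity = Σ t(t+1)·PV / [P·(1+y)²] = 22,978.0852 / (2,046.8207 × 1.089936) = 10.29990.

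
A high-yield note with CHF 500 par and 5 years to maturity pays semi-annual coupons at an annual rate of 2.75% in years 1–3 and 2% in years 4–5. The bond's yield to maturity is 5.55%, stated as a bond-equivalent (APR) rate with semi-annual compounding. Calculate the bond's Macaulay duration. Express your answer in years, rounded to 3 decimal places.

4.687 years

Periodic yield y = 0.02775. Discount each cash flow and weight by its period:
  t   CF        PV=CF/(1+0.02775)^t    t·PV
  1        6.875         6.6894         6.6894
  2        6.875         6.5088        13.0175
  3        6.875         6.3330        18.9990
  4        6.875         6.1620        24.6481
  5        6.875         5.9956        29.9782
  6        6.875         5.8337        35.0025
  7        5.000         4.1282        28.8972
  8        5.000         4.0167        32.1337
  9        5.000         3.9083        35.1743
  10     505.000       384.0754     3,840.7543
  Σ                    433.6511     4,065.2941
Price P = Σ PV = 433.6511.
Macaulay duration = Σ(t·PV) / P = 4,065.2941 / 433.6511 = 9.37457 half-year periods.
In years: 9.37457 / 2 = 4.68729 years.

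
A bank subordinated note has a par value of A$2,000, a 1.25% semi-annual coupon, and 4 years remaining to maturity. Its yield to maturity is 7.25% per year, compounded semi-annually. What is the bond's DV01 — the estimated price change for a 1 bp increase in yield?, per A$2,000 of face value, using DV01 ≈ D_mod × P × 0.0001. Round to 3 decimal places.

Periodic yield y = 0.03625.
  t   CF        PV=CF/(1+0.03625)^t    t·PV
  1        12.50        12.0627        12.0627
  2        12.50        11.6407        23.2815
  3        12.50        11.2335        33.7006
  4        12.50        10.8406        43.3623
  5        12.50        10.4613        52.3067
  6        12.50        10.0954        60.5723
  7        12.50         9.7422        68.1956
  8     2,012.50     1,513.6294    12,109.0348
  Σ                  1,589.7059    12,402.5165
P = 1,589.7059; D_Mac = 7.80177 half-year periods = 3.90088 yrs; D_mod = 3.76442 yrs.
DV01 ≈ 3.76442 × 1,589.7059 × 0.0001 = 0.598433.

A$0.598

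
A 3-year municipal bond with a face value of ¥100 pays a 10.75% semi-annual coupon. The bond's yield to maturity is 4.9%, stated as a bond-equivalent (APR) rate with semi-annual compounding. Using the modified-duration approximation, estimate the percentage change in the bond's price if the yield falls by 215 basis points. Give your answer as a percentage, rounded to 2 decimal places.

Periodic yield y = 0.0245. Modified duration first:
  t   CF        PV=CF/(1+0.0245)^t    t·PV
  1        5.375         5.2465         5.2465
  2        5.375         5.1210        10.2420
  3        5.375         4.9985        14.9956
  4        5.375         4.8790        19.5160
  5        5.375         4.7623        23.8116
  6      105.375        91.1309       546.7856
  Σ                    116.1382       620.5972
P = 116.1382; D_Mac = 5.34361 half-year periods = 2.67180 yrs; D_mod = 2.67180/(1+0.0245) = 2.60791 yrs.
ΔP/P ≈ -D_mod · Δy = -2.60791 × (-0.0215) = +0.056070 = +5.6070%.

+5.61%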